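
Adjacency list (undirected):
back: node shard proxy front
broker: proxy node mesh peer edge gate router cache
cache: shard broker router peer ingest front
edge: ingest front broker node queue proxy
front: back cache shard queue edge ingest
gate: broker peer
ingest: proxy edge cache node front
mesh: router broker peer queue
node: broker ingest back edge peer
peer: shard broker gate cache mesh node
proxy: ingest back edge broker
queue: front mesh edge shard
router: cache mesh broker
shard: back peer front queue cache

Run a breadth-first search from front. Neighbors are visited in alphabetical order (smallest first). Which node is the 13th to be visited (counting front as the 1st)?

Visit front; enqueue back, cache, edge, ingest, queue, shard → queue [back, cache, edge, ingest, queue, shard]
Visit back; enqueue node, proxy → queue [cache, edge, ingest, queue, shard, node, proxy]
Visit cache; enqueue broker, peer, router → queue [edge, ingest, queue, shard, node, proxy, broker, peer, router]
Visit edge → queue [ingest, queue, shard, node, proxy, broker, peer, router]
Visit ingest → queue [queue, shard, node, proxy, broker, peer, router]
Visit queue; enqueue mesh → queue [shard, node, proxy, broker, peer, router, mesh]
Visit shard → queue [node, proxy, broker, peer, router, mesh]
Visit node → queue [proxy, broker, peer, router, mesh]
Visit proxy → queue [broker, peer, router, mesh]
Visit broker; enqueue gate → queue [peer, router, mesh, gate]
Visit peer → queue [router, mesh, gate]
Visit router → queue [mesh, gate]
Visit mesh → queue [gate]
Visit gate → queue []

Visit order: front, back, cache, edge, ingest, queue, shard, node, proxy, broker, peer, router, mesh, gate

mesh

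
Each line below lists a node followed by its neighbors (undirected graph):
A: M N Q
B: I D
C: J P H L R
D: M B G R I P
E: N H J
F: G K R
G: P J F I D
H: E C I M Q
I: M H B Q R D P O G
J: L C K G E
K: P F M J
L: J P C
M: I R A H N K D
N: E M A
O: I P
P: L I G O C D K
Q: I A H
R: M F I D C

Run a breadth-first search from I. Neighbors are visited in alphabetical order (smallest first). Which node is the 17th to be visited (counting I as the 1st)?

N

Visit I; enqueue B, D, G, H, M, O, P, Q, R → queue [B, D, G, H, M, O, P, Q, R]
Visit B → queue [D, G, H, M, O, P, Q, R]
Visit D → queue [G, H, M, O, P, Q, R]
Visit G; enqueue F, J → queue [H, M, O, P, Q, R, F, J]
Visit H; enqueue C, E → queue [M, O, P, Q, R, F, J, C, E]
Visit M; enqueue A, K, N → queue [O, P, Q, R, F, J, C, E, A, K, N]
Visit O → queue [P, Q, R, F, J, C, E, A, K, N]
Visit P; enqueue L → queue [Q, R, F, J, C, E, A, K, N, L]
Visit Q → queue [R, F, J, C, E, A, K, N, L]
Visit R → queue [F, J, C, E, A, K, N, L]
Visit F → queue [J, C, E, A, K, N, L]
Visit J → queue [C, E, A, K, N, L]
Visit C → queue [E, A, K, N, L]
Visit E → queue [A, K, N, L]
Visit A → queue [K, N, L]
Visit K → queue [N, L]
Visit N → queue [L]
Visit L → queue []

Visit order: I, B, D, G, H, M, O, P, Q, R, F, J, C, E, A, K, N, L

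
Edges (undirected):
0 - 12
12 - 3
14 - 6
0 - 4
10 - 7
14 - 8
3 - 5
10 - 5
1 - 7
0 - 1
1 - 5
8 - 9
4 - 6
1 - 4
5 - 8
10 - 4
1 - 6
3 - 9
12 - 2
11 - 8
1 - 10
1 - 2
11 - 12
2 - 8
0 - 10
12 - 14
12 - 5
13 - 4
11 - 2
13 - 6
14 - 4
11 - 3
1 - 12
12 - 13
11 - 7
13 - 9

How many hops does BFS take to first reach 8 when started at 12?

Level 0: 12
Level 1: 0, 1, 2, 3, 5, 11, 13, 14
Level 2: 4, 6, 7, 8, 9, 10
8 first appears at level 2.

2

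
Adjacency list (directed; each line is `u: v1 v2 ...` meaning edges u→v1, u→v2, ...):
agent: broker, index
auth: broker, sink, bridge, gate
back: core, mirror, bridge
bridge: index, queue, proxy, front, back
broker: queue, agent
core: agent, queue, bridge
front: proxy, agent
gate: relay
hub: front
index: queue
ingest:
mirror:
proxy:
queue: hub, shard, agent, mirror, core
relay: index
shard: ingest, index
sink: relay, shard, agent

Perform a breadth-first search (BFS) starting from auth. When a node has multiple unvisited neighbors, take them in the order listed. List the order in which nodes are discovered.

auth → broker → sink → bridge → gate → queue → agent → relay → shard → index → proxy → front → back → hub → mirror → core → ingest

Visit auth; enqueue broker, sink, bridge, gate → queue [broker, sink, bridge, gate]
Visit broker; enqueue queue, agent → queue [sink, bridge, gate, queue, agent]
Visit sink; enqueue relay, shard → queue [bridge, gate, queue, agent, relay, shard]
Visit bridge; enqueue index, proxy, front, back → queue [gate, queue, agent, relay, shard, index, proxy, front, back]
Visit gate → queue [queue, agent, relay, shard, index, proxy, front, back]
Visit queue; enqueue hub, mirror, core → queue [agent, relay, shard, index, proxy, front, back, hub, mirror, core]
Visit agent → queue [relay, shard, index, proxy, front, back, hub, mirror, core]
Visit relay → queue [shard, index, proxy, front, back, hub, mirror, core]
Visit shard; enqueue ingest → queue [index, proxy, front, back, hub, mirror, core, ingest]
Visit index → queue [proxy, front, back, hub, mirror, core, ingest]
Visit proxy → queue [front, back, hub, mirror, core, ingest]
Visit front → queue [back, hub, mirror, core, ingest]
Visit back → queue [hub, mirror, core, ingest]
Visit hub → queue [mirror, core, ingest]
Visit mirror → queue [core, ingest]
Visit core → queue [ingest]
Visit ingest → queue []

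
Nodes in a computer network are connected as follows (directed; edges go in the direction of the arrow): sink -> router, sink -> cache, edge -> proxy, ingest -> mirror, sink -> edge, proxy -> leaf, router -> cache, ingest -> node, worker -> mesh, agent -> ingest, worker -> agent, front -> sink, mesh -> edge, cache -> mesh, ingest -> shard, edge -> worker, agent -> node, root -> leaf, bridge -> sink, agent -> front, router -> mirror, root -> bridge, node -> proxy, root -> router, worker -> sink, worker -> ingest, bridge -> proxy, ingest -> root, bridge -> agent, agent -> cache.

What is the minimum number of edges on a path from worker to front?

2

Level 0: worker
Level 1: agent, ingest, mesh, sink
Level 2: cache, edge, front, mirror, node, root, router, shard
Level 3: bridge, leaf, proxy
front first appears at level 2.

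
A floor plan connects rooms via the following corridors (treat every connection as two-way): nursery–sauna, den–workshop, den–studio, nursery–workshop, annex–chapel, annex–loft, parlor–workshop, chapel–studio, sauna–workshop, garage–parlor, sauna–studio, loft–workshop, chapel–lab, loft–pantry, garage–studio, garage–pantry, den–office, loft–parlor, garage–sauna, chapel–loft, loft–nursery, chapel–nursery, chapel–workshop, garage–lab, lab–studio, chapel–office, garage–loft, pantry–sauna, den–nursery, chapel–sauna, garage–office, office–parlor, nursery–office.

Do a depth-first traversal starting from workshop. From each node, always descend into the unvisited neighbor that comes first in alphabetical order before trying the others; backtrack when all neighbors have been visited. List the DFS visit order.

workshop, chapel, annex, loft, garage, lab, studio, den, nursery, office, parlor, sauna, pantry

Visit workshop
workshop → chapel
chapel → annex
annex → loft
loft → garage
garage → lab
lab → studio
studio → den
den → nursery
nursery → office
office → parlor
nursery → sauna
sauna → pantry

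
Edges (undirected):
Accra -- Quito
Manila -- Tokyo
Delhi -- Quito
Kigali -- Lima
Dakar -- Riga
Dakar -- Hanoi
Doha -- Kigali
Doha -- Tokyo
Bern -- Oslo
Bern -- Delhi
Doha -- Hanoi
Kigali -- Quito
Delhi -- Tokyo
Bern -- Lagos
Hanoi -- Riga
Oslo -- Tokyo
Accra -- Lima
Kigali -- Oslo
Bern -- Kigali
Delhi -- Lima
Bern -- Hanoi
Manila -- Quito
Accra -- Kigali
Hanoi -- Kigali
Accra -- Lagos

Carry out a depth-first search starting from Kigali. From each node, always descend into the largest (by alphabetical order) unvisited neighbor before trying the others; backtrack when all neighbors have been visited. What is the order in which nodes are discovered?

Visit Kigali
Kigali → Quito
Quito → Manila
Manila → Tokyo
Tokyo → Oslo
Oslo → Bern
Bern → Lagos
Lagos → Accra
Accra → Lima
Lima → Delhi
Bern → Hanoi
Hanoi → Riga
Riga → Dakar
Hanoi → Doha

Kigali, Quito, Manila, Tokyo, Oslo, Bern, Lagos, Accra, Lima, Delhi, Hanoi, Riga, Dakar, Doha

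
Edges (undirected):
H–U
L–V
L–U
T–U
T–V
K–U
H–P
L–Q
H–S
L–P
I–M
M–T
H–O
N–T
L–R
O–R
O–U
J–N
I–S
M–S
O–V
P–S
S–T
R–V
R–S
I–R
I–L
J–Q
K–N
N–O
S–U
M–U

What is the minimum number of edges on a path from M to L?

2

Level 0: M
Level 1: I, S, T, U
Level 2: H, K, L, N, O, P, R, V
Level 3: J, Q
L first appears at level 2.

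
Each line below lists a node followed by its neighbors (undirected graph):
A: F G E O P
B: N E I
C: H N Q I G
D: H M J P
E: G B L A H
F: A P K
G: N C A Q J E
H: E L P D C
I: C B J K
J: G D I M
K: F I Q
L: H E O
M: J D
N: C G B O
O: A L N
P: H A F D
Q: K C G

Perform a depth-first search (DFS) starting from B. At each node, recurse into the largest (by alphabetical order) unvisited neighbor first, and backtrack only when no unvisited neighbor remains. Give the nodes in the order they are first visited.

B, N, O, L, H, P, F, K, Q, G, J, M, D, I, C, E, A

Visit B
B → N
N → O
O → L
L → H
H → P
P → F
F → K
K → Q
Q → G
G → J
J → M
M → D
J → I
I → C
G → E
E → A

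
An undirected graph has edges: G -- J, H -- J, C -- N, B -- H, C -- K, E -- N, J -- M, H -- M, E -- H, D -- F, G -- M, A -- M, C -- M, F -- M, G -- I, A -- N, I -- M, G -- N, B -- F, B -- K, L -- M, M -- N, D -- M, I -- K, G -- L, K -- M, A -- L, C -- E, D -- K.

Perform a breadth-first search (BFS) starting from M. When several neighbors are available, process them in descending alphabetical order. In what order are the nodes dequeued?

M, N, L, K, J, I, H, G, F, D, C, A, E, B

Visit M; enqueue N, L, K, J, I, H, G, F, D, C, A → queue [N, L, K, J, I, H, G, F, D, C, A]
Visit N; enqueue E → queue [L, K, J, I, H, G, F, D, C, A, E]
Visit L → queue [K, J, I, H, G, F, D, C, A, E]
Visit K; enqueue B → queue [J, I, H, G, F, D, C, A, E, B]
Visit J → queue [I, H, G, F, D, C, A, E, B]
Visit I → queue [H, G, F, D, C, A, E, B]
Visit H → queue [G, F, D, C, A, E, B]
Visit G → queue [F, D, C, A, E, B]
Visit F → queue [D, C, A, E, B]
Visit D → queue [C, A, E, B]
Visit C → queue [A, E, B]
Visit A → queue [E, B]
Visit E → queue [B]
Visit B → queue []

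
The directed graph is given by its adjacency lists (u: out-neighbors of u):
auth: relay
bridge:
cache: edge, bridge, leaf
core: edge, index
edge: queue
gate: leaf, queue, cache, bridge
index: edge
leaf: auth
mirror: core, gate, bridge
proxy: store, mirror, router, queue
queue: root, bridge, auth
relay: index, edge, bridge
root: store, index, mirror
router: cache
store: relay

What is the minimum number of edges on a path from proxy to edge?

3

Level 0: proxy
Level 1: mirror, queue, router, store
Level 2: auth, bridge, cache, core, gate, relay, root
Level 3: edge, index, leaf
edge first appears at level 3.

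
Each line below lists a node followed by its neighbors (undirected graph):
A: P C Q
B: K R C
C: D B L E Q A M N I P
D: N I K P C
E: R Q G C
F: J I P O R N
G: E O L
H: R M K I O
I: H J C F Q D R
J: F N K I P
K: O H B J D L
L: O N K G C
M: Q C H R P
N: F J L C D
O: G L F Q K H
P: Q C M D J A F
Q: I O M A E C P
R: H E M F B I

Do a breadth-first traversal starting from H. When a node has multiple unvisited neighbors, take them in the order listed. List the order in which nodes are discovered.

H, R, M, K, I, O, E, F, B, Q, C, P, J, D, L, G, N, A

Visit H; enqueue R, M, K, I, O → queue [R, M, K, I, O]
Visit R; enqueue E, F, B → queue [M, K, I, O, E, F, B]
Visit M; enqueue Q, C, P → queue [K, I, O, E, F, B, Q, C, P]
Visit K; enqueue J, D, L → queue [I, O, E, F, B, Q, C, P, J, D, L]
Visit I → queue [O, E, F, B, Q, C, P, J, D, L]
Visit O; enqueue G → queue [E, F, B, Q, C, P, J, D, L, G]
Visit E → queue [F, B, Q, C, P, J, D, L, G]
Visit F; enqueue N → queue [B, Q, C, P, J, D, L, G, N]
Visit B → queue [Q, C, P, J, D, L, G, N]
Visit Q; enqueue A → queue [C, P, J, D, L, G, N, A]
Visit C → queue [P, J, D, L, G, N, A]
Visit P → queue [J, D, L, G, N, A]
Visit J → queue [D, L, G, N, A]
Visit D → queue [L, G, N, A]
Visit L → queue [G, N, A]
Visit G → queue [N, A]
Visit N → queue [A]
Visit A → queue []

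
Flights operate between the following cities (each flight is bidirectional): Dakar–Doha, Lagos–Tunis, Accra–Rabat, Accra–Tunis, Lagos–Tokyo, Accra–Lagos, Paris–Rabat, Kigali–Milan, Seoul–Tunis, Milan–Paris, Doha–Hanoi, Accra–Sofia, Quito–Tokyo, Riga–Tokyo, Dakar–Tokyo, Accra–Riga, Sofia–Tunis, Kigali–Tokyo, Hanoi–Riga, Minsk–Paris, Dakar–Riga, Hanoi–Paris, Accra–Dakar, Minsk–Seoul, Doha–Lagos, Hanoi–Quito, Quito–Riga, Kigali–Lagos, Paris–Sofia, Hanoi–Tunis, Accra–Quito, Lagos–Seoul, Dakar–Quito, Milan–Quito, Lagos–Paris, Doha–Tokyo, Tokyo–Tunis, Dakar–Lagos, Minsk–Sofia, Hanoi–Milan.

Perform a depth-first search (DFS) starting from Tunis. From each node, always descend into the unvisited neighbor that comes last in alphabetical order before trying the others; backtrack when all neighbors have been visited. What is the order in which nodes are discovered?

Visit Tunis
Tunis → Tokyo
Tokyo → Riga
Riga → Quito
Quito → Milan
Milan → Paris
Paris → Sofia
Sofia → Minsk
Minsk → Seoul
Seoul → Lagos
Lagos → Kigali
Lagos → Doha
Doha → Hanoi
Doha → Dakar
Dakar → Accra
Accra → Rabat

Tunis, Tokyo, Riga, Quito, Milan, Paris, Sofia, Minsk, Seoul, Lagos, Kigali, Doha, Hanoi, Dakar, Accra, Rabat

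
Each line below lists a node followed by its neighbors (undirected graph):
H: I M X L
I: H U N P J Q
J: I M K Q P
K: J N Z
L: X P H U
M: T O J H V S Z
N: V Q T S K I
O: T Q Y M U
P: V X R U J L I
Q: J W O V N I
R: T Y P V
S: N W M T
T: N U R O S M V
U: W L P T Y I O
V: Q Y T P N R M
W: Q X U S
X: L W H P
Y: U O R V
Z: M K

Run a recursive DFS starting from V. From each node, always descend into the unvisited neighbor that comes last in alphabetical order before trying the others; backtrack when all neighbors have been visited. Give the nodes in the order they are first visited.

V -> Y -> U -> W -> X -> P -> R -> T -> S -> N -> Q -> O -> M -> Z -> K -> J -> I -> H -> L

Visit V
V → Y
Y → U
U → W
W → X
X → P
P → R
R → T
T → S
S → N
N → Q
Q → O
O → M
M → Z
Z → K
K → J
J → I
I → H
H → L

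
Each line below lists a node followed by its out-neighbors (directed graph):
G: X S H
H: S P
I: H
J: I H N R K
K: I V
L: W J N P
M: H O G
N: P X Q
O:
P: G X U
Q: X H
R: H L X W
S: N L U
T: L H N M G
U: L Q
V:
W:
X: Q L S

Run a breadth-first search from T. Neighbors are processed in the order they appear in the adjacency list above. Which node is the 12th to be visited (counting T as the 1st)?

Visit T; enqueue L, H, N, M, G → queue [L, H, N, M, G]
Visit L; enqueue W, J, P → queue [H, N, M, G, W, J, P]
Visit H; enqueue S → queue [N, M, G, W, J, P, S]
Visit N; enqueue X, Q → queue [M, G, W, J, P, S, X, Q]
Visit M; enqueue O → queue [G, W, J, P, S, X, Q, O]
Visit G → queue [W, J, P, S, X, Q, O]
Visit W → queue [J, P, S, X, Q, O]
Visit J; enqueue I, R, K → queue [P, S, X, Q, O, I, R, K]
Visit P; enqueue U → queue [S, X, Q, O, I, R, K, U]
Visit S → queue [X, Q, O, I, R, K, U]
Visit X → queue [Q, O, I, R, K, U]
Visit Q → queue [O, I, R, K, U]
Visit O → queue [I, R, K, U]
Visit I → queue [R, K, U]
Visit R → queue [K, U]
Visit K; enqueue V → queue [U, V]
Visit U → queue [V]
Visit V → queue []

Visit order: T, L, H, N, M, G, W, J, P, S, X, Q, O, I, R, K, U, V

Q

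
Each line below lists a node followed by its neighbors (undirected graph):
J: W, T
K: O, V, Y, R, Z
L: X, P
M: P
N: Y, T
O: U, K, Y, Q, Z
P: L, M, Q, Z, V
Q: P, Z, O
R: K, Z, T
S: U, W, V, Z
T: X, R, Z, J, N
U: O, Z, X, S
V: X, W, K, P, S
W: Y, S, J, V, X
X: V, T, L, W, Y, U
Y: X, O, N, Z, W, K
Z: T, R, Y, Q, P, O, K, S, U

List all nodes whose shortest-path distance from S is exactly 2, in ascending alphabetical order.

Level 0: S
Level 1: U, V, W, Z
Level 2: J, K, O, P, Q, R, T, X, Y
Level 3: L, M, N

J, K, O, P, Q, R, T, X, Y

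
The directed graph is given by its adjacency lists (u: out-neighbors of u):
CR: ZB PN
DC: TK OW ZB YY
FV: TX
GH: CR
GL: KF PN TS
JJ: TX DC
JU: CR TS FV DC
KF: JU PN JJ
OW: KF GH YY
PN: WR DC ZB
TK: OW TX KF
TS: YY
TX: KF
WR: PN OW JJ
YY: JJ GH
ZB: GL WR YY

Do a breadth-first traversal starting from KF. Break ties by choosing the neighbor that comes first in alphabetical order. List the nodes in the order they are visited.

KF JJ JU PN DC TX CR FV TS WR ZB OW TK YY GL GH

Visit KF; enqueue JJ, JU, PN → queue [JJ, JU, PN]
Visit JJ; enqueue DC, TX → queue [JU, PN, DC, TX]
Visit JU; enqueue CR, FV, TS → queue [PN, DC, TX, CR, FV, TS]
Visit PN; enqueue WR, ZB → queue [DC, TX, CR, FV, TS, WR, ZB]
Visit DC; enqueue OW, TK, YY → queue [TX, CR, FV, TS, WR, ZB, OW, TK, YY]
Visit TX → queue [CR, FV, TS, WR, ZB, OW, TK, YY]
Visit CR → queue [FV, TS, WR, ZB, OW, TK, YY]
Visit FV → queue [TS, WR, ZB, OW, TK, YY]
Visit TS → queue [WR, ZB, OW, TK, YY]
Visit WR → queue [ZB, OW, TK, YY]
Visit ZB; enqueue GL → queue [OW, TK, YY, GL]
Visit OW; enqueue GH → queue [TK, YY, GL, GH]
Visit TK → queue [YY, GL, GH]
Visit YY → queue [GL, GH]
Visit GL → queue [GH]
Visit GH → queue []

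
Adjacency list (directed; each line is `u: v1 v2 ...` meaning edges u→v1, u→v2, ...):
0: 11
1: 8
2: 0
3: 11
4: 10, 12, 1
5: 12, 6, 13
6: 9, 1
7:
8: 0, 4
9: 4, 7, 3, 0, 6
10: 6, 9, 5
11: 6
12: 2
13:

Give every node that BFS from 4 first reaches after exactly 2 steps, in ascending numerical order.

2, 5, 6, 8, 9

Level 0: 4
Level 1: 1, 10, 12
Level 2: 2, 5, 6, 8, 9
Level 3: 0, 3, 7, 13
Level 4: 11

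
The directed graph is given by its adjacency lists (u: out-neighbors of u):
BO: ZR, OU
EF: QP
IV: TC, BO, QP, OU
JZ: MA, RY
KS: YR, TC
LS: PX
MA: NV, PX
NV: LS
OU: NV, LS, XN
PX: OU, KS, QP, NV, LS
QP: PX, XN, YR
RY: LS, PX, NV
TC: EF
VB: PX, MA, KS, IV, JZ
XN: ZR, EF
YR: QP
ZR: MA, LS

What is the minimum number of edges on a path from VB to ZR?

3

Level 0: VB
Level 1: IV, JZ, KS, MA, PX
Level 2: BO, LS, NV, OU, QP, RY, TC, YR
Level 3: EF, XN, ZR
ZR first appears at level 3.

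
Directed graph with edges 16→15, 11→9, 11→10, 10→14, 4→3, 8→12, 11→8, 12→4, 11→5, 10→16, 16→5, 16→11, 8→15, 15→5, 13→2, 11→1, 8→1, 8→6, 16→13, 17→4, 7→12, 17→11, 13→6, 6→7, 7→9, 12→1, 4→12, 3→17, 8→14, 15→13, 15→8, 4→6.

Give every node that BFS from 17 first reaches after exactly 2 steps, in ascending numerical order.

1, 3, 5, 6, 8, 9, 10, 12

Level 0: 17
Level 1: 4, 11
Level 2: 1, 3, 5, 6, 8, 9, 10, 12
Level 3: 7, 14, 15, 16
Level 4: 13
Level 5: 2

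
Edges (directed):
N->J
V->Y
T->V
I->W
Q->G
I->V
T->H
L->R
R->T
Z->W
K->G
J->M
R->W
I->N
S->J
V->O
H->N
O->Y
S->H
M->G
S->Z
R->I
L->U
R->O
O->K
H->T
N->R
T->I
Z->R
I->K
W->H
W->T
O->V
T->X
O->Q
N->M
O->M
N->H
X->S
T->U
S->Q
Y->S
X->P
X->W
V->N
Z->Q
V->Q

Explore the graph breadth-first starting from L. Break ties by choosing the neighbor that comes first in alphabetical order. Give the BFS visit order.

Visit L; enqueue R, U → queue [R, U]
Visit R; enqueue I, O, T, W → queue [U, I, O, T, W]
Visit U → queue [I, O, T, W]
Visit I; enqueue K, N, V → queue [O, T, W, K, N, V]
Visit O; enqueue M, Q, Y → queue [T, W, K, N, V, M, Q, Y]
Visit T; enqueue H, X → queue [W, K, N, V, M, Q, Y, H, X]
Visit W → queue [K, N, V, M, Q, Y, H, X]
Visit K; enqueue G → queue [N, V, M, Q, Y, H, X, G]
Visit N; enqueue J → queue [V, M, Q, Y, H, X, G, J]
Visit V → queue [M, Q, Y, H, X, G, J]
Visit M → queue [Q, Y, H, X, G, J]
Visit Q → queue [Y, H, X, G, J]
Visit Y; enqueue S → queue [H, X, G, J, S]
Visit H → queue [X, G, J, S]
Visit X; enqueue P → queue [G, J, S, P]
Visit G → queue [J, S, P]
Visit J → queue [S, P]
Visit S; enqueue Z → queue [P, Z]
Visit P → queue [Z]
Visit Z → queue []

L → R → U → I → O → T → W → K → N → V → M → Q → Y → H → X → G → J → S → P → Z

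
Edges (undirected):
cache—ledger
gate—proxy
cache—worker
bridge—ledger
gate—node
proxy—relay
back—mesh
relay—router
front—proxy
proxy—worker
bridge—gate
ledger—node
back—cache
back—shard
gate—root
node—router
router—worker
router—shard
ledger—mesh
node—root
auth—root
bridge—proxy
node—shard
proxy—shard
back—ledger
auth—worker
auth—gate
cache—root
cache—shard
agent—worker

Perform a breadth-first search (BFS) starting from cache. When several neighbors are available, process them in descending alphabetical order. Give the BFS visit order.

cache → worker → shard → root → ledger → back → router → proxy → auth → agent → node → gate → mesh → bridge → relay → front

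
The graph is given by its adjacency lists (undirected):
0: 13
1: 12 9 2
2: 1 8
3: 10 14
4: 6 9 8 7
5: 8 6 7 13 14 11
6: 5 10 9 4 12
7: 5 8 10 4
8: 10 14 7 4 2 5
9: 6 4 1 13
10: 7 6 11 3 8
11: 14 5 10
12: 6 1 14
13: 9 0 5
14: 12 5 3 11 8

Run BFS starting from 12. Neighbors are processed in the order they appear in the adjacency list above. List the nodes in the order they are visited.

12 -> 6 -> 1 -> 14 -> 5 -> 10 -> 9 -> 4 -> 2 -> 3 -> 11 -> 8 -> 7 -> 13 -> 0

Visit 12; enqueue 6, 1, 14 → queue [6, 1, 14]
Visit 6; enqueue 5, 10, 9, 4 → queue [1, 14, 5, 10, 9, 4]
Visit 1; enqueue 2 → queue [14, 5, 10, 9, 4, 2]
Visit 14; enqueue 3, 11, 8 → queue [5, 10, 9, 4, 2, 3, 11, 8]
Visit 5; enqueue 7, 13 → queue [10, 9, 4, 2, 3, 11, 8, 7, 13]
Visit 10 → queue [9, 4, 2, 3, 11, 8, 7, 13]
Visit 9 → queue [4, 2, 3, 11, 8, 7, 13]
Visit 4 → queue [2, 3, 11, 8, 7, 13]
Visit 2 → queue [3, 11, 8, 7, 13]
Visit 3 → queue [11, 8, 7, 13]
Visit 11 → queue [8, 7, 13]
Visit 8 → queue [7, 13]
Visit 7 → queue [13]
Visit 13; enqueue 0 → queue [0]
Visit 0 → queue []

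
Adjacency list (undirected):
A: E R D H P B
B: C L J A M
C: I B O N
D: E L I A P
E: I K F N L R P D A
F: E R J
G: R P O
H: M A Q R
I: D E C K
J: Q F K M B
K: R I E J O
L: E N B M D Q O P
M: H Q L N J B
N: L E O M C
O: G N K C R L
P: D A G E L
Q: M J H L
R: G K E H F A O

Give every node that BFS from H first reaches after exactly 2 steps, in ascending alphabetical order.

B, D, E, F, G, J, K, L, N, O, P

Level 0: H
Level 1: A, M, Q, R
Level 2: B, D, E, F, G, J, K, L, N, O, P
Level 3: C, I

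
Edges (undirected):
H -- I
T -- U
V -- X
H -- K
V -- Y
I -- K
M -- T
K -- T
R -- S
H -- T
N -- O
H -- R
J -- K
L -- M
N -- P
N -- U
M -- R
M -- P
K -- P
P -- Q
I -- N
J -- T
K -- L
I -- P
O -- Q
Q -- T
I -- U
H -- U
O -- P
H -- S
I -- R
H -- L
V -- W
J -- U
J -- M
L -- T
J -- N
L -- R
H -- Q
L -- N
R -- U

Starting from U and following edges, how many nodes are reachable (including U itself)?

BFS from U visits: U, T, R, N, J, I, H, Q, M, L, K, S, P, O
Reachable nodes: 14 of 18 total.

14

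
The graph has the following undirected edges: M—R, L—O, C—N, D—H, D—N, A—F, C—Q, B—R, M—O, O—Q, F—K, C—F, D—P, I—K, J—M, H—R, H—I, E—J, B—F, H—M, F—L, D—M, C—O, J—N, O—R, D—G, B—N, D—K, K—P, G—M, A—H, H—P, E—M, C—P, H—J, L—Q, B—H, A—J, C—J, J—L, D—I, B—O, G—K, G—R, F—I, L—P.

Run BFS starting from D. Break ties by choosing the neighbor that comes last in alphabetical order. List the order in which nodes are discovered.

Visit D; enqueue P, N, M, K, I, H, G → queue [P, N, M, K, I, H, G]
Visit P; enqueue L, C → queue [N, M, K, I, H, G, L, C]
Visit N; enqueue J, B → queue [M, K, I, H, G, L, C, J, B]
Visit M; enqueue R, O, E → queue [K, I, H, G, L, C, J, B, R, O, E]
Visit K; enqueue F → queue [I, H, G, L, C, J, B, R, O, E, F]
Visit I → queue [H, G, L, C, J, B, R, O, E, F]
Visit H; enqueue A → queue [G, L, C, J, B, R, O, E, F, A]
Visit G → queue [L, C, J, B, R, O, E, F, A]
Visit L; enqueue Q → queue [C, J, B, R, O, E, F, A, Q]
Visit C → queue [J, B, R, O, E, F, A, Q]
Visit J → queue [B, R, O, E, F, A, Q]
Visit B → queue [R, O, E, F, A, Q]
Visit R → queue [O, E, F, A, Q]
Visit O → queue [E, F, A, Q]
Visit E → queue [F, A, Q]
Visit F → queue [A, Q]
Visit A → queue [Q]
Visit Q → queue []

D P N M K I H G L C J B R O E F A Q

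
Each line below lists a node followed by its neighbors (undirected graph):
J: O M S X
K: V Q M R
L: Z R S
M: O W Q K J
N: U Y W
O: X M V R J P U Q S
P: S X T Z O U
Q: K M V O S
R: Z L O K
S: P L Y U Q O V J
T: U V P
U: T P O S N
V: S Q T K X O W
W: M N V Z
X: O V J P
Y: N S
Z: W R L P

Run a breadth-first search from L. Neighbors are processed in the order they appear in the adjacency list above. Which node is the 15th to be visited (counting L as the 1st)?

Visit L; enqueue Z, R, S → queue [Z, R, S]
Visit Z; enqueue W, P → queue [R, S, W, P]
Visit R; enqueue O, K → queue [S, W, P, O, K]
Visit S; enqueue Y, U, Q, V, J → queue [W, P, O, K, Y, U, Q, V, J]
Visit W; enqueue M, N → queue [P, O, K, Y, U, Q, V, J, M, N]
Visit P; enqueue X, T → queue [O, K, Y, U, Q, V, J, M, N, X, T]
Visit O → queue [K, Y, U, Q, V, J, M, N, X, T]
Visit K → queue [Y, U, Q, V, J, M, N, X, T]
Visit Y → queue [U, Q, V, J, M, N, X, T]
Visit U → queue [Q, V, J, M, N, X, T]
Visit Q → queue [V, J, M, N, X, T]
Visit V → queue [J, M, N, X, T]
Visit J → queue [M, N, X, T]
Visit M → queue [N, X, T]
Visit N → queue [X, T]
Visit X → queue [T]
Visit T → queue []

Visit order: L, Z, R, S, W, P, O, K, Y, U, Q, V, J, M, N, X, T

N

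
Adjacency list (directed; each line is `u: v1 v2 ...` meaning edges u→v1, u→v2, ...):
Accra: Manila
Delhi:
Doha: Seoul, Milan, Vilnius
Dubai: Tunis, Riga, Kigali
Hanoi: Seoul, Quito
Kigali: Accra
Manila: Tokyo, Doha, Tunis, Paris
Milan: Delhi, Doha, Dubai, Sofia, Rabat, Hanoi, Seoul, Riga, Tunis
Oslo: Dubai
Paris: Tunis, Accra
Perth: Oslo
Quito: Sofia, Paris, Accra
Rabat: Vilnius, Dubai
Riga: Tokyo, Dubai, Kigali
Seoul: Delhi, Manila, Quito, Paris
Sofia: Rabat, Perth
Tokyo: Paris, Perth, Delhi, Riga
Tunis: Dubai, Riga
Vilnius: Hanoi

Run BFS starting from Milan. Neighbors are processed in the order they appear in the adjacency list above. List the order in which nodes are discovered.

Milan -> Delhi -> Doha -> Dubai -> Sofia -> Rabat -> Hanoi -> Seoul -> Riga -> Tunis -> Vilnius -> Kigali -> Perth -> Quito -> Manila -> Paris -> Tokyo -> Accra -> Oslo

Visit Milan; enqueue Delhi, Doha, Dubai, Sofia, Rabat, Hanoi, Seoul, Riga, Tunis → queue [Delhi, Doha, Dubai, Sofia, Rabat, Hanoi, Seoul, Riga, Tunis]
Visit Delhi → queue [Doha, Dubai, Sofia, Rabat, Hanoi, Seoul, Riga, Tunis]
Visit Doha; enqueue Vilnius → queue [Dubai, Sofia, Rabat, Hanoi, Seoul, Riga, Tunis, Vilnius]
Visit Dubai; enqueue Kigali → queue [Sofia, Rabat, Hanoi, Seoul, Riga, Tunis, Vilnius, Kigali]
Visit Sofia; enqueue Perth → queue [Rabat, Hanoi, Seoul, Riga, Tunis, Vilnius, Kigali, Perth]
Visit Rabat → queue [Hanoi, Seoul, Riga, Tunis, Vilnius, Kigali, Perth]
Visit Hanoi; enqueue Quito → queue [Seoul, Riga, Tunis, Vilnius, Kigali, Perth, Quito]
Visit Seoul; enqueue Manila, Paris → queue [Riga, Tunis, Vilnius, Kigali, Perth, Quito, Manila, Paris]
Visit Riga; enqueue Tokyo → queue [Tunis, Vilnius, Kigali, Perth, Quito, Manila, Paris, Tokyo]
Visit Tunis → queue [Vilnius, Kigali, Perth, Quito, Manila, Paris, Tokyo]
Visit Vilnius → queue [Kigali, Perth, Quito, Manila, Paris, Tokyo]
Visit Kigali; enqueue Accra → queue [Perth, Quito, Manila, Paris, Tokyo, Accra]
Visit Perth; enqueue Oslo → queue [Quito, Manila, Paris, Tokyo, Accra, Oslo]
Visit Quito → queue [Manila, Paris, Tokyo, Accra, Oslo]
Visit Manila → queue [Paris, Tokyo, Accra, Oslo]
Visit Paris → queue [Tokyo, Accra, Oslo]
Visit Tokyo → queue [Accra, Oslo]
Visit Accra → queue [Oslo]
Visit Oslo → queue []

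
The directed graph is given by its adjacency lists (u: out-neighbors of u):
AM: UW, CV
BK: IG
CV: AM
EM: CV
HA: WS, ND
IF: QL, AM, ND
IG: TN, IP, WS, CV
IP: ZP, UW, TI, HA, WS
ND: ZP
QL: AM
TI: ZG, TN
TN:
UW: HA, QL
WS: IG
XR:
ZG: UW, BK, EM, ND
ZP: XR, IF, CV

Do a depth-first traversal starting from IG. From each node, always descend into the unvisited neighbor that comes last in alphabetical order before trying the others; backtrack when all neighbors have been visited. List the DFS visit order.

Visit IG
IG → WS
IG → TN
IG → IP
IP → ZP
ZP → XR
ZP → IF
IF → QL
QL → AM
AM → UW
UW → HA
HA → ND
AM → CV
IP → TI
TI → ZG
ZG → EM
ZG → BK

IG → WS → TN → IP → ZP → XR → IF → QL → AM → UW → HA → ND → CV → TI → ZG → EM → BK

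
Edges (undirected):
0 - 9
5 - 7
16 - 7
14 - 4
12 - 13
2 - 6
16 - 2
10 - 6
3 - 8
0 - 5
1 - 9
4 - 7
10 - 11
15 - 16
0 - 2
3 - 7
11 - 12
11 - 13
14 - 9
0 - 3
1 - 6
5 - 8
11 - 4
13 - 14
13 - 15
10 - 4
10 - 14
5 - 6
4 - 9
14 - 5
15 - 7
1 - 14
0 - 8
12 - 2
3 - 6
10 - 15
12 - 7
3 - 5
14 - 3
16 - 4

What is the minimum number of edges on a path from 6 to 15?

2

Level 0: 6
Level 1: 1, 2, 3, 5, 10
Level 2: 0, 4, 7, 8, 9, 11, 12, 14, 15, 16
Level 3: 13
15 first appears at level 2.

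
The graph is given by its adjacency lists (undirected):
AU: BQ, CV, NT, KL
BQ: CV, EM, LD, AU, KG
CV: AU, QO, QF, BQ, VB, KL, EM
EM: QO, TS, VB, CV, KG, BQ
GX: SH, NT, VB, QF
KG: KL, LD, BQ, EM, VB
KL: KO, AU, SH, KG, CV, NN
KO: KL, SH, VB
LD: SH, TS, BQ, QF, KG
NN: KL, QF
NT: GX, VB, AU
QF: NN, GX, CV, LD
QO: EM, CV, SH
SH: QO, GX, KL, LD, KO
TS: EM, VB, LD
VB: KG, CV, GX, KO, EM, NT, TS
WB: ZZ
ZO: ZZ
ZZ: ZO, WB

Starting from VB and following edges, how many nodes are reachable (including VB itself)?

BFS from VB visits: VB, TS, NT, KO, KG, GX, EM, CV, LD, AU, SH, KL, BQ, QF, QO, NN
Reachable nodes: 16 of 19 total.

16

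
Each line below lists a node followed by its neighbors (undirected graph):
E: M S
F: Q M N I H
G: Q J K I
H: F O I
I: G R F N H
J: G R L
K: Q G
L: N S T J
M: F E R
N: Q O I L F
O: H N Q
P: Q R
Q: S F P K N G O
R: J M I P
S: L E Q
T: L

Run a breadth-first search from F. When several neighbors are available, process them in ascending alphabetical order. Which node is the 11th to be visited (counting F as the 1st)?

L

Visit F; enqueue H, I, M, N, Q → queue [H, I, M, N, Q]
Visit H; enqueue O → queue [I, M, N, Q, O]
Visit I; enqueue G, R → queue [M, N, Q, O, G, R]
Visit M; enqueue E → queue [N, Q, O, G, R, E]
Visit N; enqueue L → queue [Q, O, G, R, E, L]
Visit Q; enqueue K, P, S → queue [O, G, R, E, L, K, P, S]
Visit O → queue [G, R, E, L, K, P, S]
Visit G; enqueue J → queue [R, E, L, K, P, S, J]
Visit R → queue [E, L, K, P, S, J]
Visit E → queue [L, K, P, S, J]
Visit L; enqueue T → queue [K, P, S, J, T]
Visit K → queue [P, S, J, T]
Visit P → queue [S, J, T]
Visit S → queue [J, T]
Visit J → queue [T]
Visit T → queue []

Visit order: F, H, I, M, N, Q, O, G, R, E, L, K, P, S, J, T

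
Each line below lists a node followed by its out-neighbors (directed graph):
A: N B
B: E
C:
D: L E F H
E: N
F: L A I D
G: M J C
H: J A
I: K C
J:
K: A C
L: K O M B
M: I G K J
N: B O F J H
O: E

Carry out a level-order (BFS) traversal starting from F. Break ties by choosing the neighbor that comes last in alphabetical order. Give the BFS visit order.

F, L, I, D, A, O, M, K, B, C, H, E, N, J, G

Visit F; enqueue L, I, D, A → queue [L, I, D, A]
Visit L; enqueue O, M, K, B → queue [I, D, A, O, M, K, B]
Visit I; enqueue C → queue [D, A, O, M, K, B, C]
Visit D; enqueue H, E → queue [A, O, M, K, B, C, H, E]
Visit A; enqueue N → queue [O, M, K, B, C, H, E, N]
Visit O → queue [M, K, B, C, H, E, N]
Visit M; enqueue J, G → queue [K, B, C, H, E, N, J, G]
Visit K → queue [B, C, H, E, N, J, G]
Visit B → queue [C, H, E, N, J, G]
Visit C → queue [H, E, N, J, G]
Visit H → queue [E, N, J, G]
Visit E → queue [N, J, G]
Visit N → queue [J, G]
Visit J → queue [G]
Visit G → queue []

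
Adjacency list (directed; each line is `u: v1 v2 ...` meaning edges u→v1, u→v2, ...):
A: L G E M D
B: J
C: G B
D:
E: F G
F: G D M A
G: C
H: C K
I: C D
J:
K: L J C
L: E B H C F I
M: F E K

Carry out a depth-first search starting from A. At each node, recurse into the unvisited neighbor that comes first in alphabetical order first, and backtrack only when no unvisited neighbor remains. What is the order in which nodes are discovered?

A -> D -> E -> F -> G -> C -> B -> J -> M -> K -> L -> H -> I

Visit A
A → D
A → E
E → F
F → G
G → C
C → B
B → J
F → M
M → K
K → L
L → H
L → I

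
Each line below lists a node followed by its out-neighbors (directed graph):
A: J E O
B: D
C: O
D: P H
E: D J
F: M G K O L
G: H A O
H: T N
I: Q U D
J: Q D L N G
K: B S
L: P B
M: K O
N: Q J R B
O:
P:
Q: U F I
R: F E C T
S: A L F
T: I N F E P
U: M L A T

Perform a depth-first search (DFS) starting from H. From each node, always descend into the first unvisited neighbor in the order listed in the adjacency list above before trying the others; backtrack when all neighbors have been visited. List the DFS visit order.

Visit H
H → T
T → I
I → Q
Q → U
U → M
M → K
K → B
B → D
D → P
K → S
S → A
A → J
J → L
J → N
N → R
R → F
F → G
G → O
R → E
R → C

H, T, I, Q, U, M, K, B, D, P, S, A, J, L, N, R, F, G, O, E, C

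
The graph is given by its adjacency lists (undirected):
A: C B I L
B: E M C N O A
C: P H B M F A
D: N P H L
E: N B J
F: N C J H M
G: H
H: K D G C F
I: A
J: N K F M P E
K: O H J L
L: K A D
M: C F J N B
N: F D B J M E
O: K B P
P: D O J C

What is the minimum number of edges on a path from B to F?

2

Level 0: B
Level 1: A, C, E, M, N, O
Level 2: D, F, H, I, J, K, L, P
Level 3: G
F first appears at level 2.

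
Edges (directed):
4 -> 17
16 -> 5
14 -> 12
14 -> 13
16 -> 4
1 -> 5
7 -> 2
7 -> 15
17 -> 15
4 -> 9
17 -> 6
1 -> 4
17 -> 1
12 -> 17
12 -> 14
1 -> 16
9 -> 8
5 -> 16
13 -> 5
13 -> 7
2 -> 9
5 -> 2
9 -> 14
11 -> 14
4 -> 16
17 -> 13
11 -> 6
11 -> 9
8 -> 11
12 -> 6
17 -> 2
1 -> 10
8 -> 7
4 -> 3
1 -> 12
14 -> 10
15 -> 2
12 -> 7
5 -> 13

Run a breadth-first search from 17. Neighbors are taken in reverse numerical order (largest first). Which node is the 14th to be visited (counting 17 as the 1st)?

14

Visit 17; enqueue 15, 13, 6, 2, 1 → queue [15, 13, 6, 2, 1]
Visit 15 → queue [13, 6, 2, 1]
Visit 13; enqueue 7, 5 → queue [6, 2, 1, 7, 5]
Visit 6 → queue [2, 1, 7, 5]
Visit 2; enqueue 9 → queue [1, 7, 5, 9]
Visit 1; enqueue 16, 12, 10, 4 → queue [7, 5, 9, 16, 12, 10, 4]
Visit 7 → queue [5, 9, 16, 12, 10, 4]
Visit 5 → queue [9, 16, 12, 10, 4]
Visit 9; enqueue 14, 8 → queue [16, 12, 10, 4, 14, 8]
Visit 16 → queue [12, 10, 4, 14, 8]
Visit 12 → queue [10, 4, 14, 8]
Visit 10 → queue [4, 14, 8]
Visit 4; enqueue 3 → queue [14, 8, 3]
Visit 14 → queue [8, 3]
Visit 8; enqueue 11 → queue [3, 11]
Visit 3 → queue [11]
Visit 11 → queue []

Visit order: 17, 15, 13, 6, 2, 1, 7, 5, 9, 16, 12, 10, 4, 14, 8, 3, 11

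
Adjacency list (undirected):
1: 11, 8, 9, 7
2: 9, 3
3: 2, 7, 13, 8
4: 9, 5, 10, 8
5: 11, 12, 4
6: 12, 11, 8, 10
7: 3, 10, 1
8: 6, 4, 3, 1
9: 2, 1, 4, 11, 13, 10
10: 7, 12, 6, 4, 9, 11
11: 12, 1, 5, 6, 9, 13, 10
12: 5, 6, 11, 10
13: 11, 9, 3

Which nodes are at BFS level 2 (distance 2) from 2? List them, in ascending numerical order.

Level 0: 2
Level 1: 3, 9
Level 2: 1, 4, 7, 8, 10, 11, 13
Level 3: 5, 6, 12

1, 4, 7, 8, 10, 11, 13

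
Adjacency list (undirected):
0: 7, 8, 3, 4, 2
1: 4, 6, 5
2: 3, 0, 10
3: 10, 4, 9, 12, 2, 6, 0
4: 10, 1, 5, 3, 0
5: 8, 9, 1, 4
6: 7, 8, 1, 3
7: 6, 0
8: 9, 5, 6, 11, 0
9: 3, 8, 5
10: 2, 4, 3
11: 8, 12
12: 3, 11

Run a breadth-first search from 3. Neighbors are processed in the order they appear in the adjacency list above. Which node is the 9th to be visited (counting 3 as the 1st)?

1

Visit 3; enqueue 10, 4, 9, 12, 2, 6, 0 → queue [10, 4, 9, 12, 2, 6, 0]
Visit 10 → queue [4, 9, 12, 2, 6, 0]
Visit 4; enqueue 1, 5 → queue [9, 12, 2, 6, 0, 1, 5]
Visit 9; enqueue 8 → queue [12, 2, 6, 0, 1, 5, 8]
Visit 12; enqueue 11 → queue [2, 6, 0, 1, 5, 8, 11]
Visit 2 → queue [6, 0, 1, 5, 8, 11]
Visit 6; enqueue 7 → queue [0, 1, 5, 8, 11, 7]
Visit 0 → queue [1, 5, 8, 11, 7]
Visit 1 → queue [5, 8, 11, 7]
Visit 5 → queue [8, 11, 7]
Visit 8 → queue [11, 7]
Visit 11 → queue [7]
Visit 7 → queue []

Visit order: 3, 10, 4, 9, 12, 2, 6, 0, 1, 5, 8, 11, 7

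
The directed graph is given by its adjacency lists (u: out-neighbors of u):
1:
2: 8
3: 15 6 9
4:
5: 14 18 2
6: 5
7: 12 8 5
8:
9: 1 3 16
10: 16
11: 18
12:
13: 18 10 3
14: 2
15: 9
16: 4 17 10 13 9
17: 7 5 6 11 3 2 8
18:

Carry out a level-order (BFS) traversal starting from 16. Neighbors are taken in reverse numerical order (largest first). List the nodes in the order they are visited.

Visit 16; enqueue 17, 13, 10, 9, 4 → queue [17, 13, 10, 9, 4]
Visit 17; enqueue 11, 8, 7, 6, 5, 3, 2 → queue [13, 10, 9, 4, 11, 8, 7, 6, 5, 3, 2]
Visit 13; enqueue 18 → queue [10, 9, 4, 11, 8, 7, 6, 5, 3, 2, 18]
Visit 10 → queue [9, 4, 11, 8, 7, 6, 5, 3, 2, 18]
Visit 9; enqueue 1 → queue [4, 11, 8, 7, 6, 5, 3, 2, 18, 1]
Visit 4 → queue [11, 8, 7, 6, 5, 3, 2, 18, 1]
Visit 11 → queue [8, 7, 6, 5, 3, 2, 18, 1]
Visit 8 → queue [7, 6, 5, 3, 2, 18, 1]
Visit 7; enqueue 12 → queue [6, 5, 3, 2, 18, 1, 12]
Visit 6 → queue [5, 3, 2, 18, 1, 12]
Visit 5; enqueue 14 → queue [3, 2, 18, 1, 12, 14]
Visit 3; enqueue 15 → queue [2, 18, 1, 12, 14, 15]
Visit 2 → queue [18, 1, 12, 14, 15]
Visit 18 → queue [1, 12, 14, 15]
Visit 1 → queue [12, 14, 15]
Visit 12 → queue [14, 15]
Visit 14 → queue [15]
Visit 15 → queue []

16, 17, 13, 10, 9, 4, 11, 8, 7, 6, 5, 3, 2, 18, 1, 12, 14, 15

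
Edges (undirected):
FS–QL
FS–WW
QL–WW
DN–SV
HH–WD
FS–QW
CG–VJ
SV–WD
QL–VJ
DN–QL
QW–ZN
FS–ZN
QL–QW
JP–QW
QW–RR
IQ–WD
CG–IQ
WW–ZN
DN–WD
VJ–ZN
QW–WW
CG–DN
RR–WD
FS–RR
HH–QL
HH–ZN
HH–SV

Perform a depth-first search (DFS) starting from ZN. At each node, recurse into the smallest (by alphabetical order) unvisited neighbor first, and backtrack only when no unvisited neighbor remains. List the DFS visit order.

ZN -> FS -> QL -> DN -> CG -> IQ -> WD -> HH -> SV -> RR -> QW -> JP -> WW -> VJ

Visit ZN
ZN → FS
FS → QL
QL → DN
DN → CG
CG → IQ
IQ → WD
WD → HH
HH → SV
WD → RR
RR → QW
QW → JP
QW → WW
CG → VJ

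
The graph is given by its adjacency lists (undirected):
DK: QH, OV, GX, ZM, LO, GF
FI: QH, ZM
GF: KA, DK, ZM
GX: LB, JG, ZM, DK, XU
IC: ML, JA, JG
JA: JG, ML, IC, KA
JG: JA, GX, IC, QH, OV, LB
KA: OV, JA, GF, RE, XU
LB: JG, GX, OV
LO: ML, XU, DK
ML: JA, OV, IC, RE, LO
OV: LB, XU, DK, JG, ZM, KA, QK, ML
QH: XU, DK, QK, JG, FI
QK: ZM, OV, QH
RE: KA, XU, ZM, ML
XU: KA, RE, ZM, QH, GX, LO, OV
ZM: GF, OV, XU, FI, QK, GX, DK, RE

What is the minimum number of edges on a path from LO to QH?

Level 0: LO
Level 1: DK, ML, XU
Level 2: GF, GX, IC, JA, KA, OV, QH, RE, ZM
Level 3: FI, JG, LB, QK
QH first appears at level 2.

2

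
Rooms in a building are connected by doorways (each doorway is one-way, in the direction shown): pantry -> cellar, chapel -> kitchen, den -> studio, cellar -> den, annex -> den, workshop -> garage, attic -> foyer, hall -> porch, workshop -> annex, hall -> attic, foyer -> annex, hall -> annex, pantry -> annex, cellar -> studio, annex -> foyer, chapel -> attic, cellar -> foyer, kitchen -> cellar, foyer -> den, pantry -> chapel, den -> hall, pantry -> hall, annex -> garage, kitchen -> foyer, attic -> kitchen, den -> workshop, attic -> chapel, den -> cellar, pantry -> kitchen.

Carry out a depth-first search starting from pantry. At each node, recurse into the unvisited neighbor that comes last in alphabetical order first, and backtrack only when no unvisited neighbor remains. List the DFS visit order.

pantry → kitchen → foyer → den → workshop → garage → annex → studio → hall → porch → attic → chapel → cellar

Visit pantry
pantry → kitchen
kitchen → foyer
foyer → den
den → workshop
workshop → garage
workshop → annex
den → studio
den → hall
hall → porch
hall → attic
attic → chapel
den → cellar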